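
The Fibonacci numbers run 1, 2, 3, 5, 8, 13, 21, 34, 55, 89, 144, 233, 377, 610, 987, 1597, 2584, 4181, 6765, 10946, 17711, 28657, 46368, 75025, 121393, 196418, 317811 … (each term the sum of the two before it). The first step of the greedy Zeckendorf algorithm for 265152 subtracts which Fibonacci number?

196418 ≤ 265152 < 317811, so the largest Fibonacci number not exceeding 265152 is 196418.

196418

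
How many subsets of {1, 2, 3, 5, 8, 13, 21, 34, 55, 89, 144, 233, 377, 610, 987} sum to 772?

18

Each representation comes from the Zeckendorf form by replacing some F_k with F_{k−1} + F_{k−2} where possible.
772 = 610+144+13+5 = 610+144+13+3+2 = 610+89+55+13+5 = … (15 more), for 18 in all.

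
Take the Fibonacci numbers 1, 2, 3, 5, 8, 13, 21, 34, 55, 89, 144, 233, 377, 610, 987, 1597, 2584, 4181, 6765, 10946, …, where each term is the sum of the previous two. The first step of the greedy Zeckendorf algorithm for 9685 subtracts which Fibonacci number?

6765

6765 ≤ 9685 < 10946, so the largest Fibonacci number not exceeding 9685 is 6765.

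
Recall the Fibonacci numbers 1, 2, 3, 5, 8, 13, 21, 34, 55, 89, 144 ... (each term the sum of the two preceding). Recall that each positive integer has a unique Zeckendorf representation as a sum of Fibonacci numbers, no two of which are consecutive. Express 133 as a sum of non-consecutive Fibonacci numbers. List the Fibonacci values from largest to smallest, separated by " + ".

Greedily peel off the largest Fibonacci term at each step:
subtract 89 from 133: 44 remains
subtract 34 from 44: 10 remains
subtract 8 from 10: 2 remains
subtract 2 from 2: 0 remains
So 133 = 89 + 34 + 8 + 2, with no two terms consecutive in the sequence.

89 + 34 + 8 + 2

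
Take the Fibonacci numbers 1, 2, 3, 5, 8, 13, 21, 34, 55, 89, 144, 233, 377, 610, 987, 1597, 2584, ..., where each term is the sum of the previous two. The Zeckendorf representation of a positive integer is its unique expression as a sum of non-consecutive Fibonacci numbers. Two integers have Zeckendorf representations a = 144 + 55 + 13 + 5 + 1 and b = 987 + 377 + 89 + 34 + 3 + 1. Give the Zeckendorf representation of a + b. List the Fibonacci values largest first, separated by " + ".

The two numbers are 218 and 1491, so their sum is 1709.
Greedily peel off the largest Fibonacci term at each step:
1709 − 1597 = 112
112 − 89 = 23
23 − 21 = 2
2 − 2 = 0

1597 + 89 + 21 + 2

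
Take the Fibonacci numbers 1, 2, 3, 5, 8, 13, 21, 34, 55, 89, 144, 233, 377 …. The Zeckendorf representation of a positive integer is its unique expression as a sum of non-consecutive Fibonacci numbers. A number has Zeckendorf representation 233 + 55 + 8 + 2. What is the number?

233 + 55 + 8 + 2 = 298.

298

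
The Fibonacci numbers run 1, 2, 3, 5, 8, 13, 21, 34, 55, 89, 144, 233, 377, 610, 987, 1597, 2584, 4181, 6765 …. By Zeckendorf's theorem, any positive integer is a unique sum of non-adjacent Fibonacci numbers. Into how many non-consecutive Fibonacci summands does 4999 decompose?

Greedily peel off the largest Fibonacci term at each step:
4181 ≤ 4999 < 6765, so take 4181; remainder 818
610 ≤ 818 < 987, so take 610; remainder 208
144 ≤ 208 < 233, so take 144; remainder 64
55 ≤ 64 < 89, so take 55; remainder 9
8 ≤ 9 < 13, so take 8; remainder 1
1 ≤ 1 < 2, so take 1; remainder 0
4999 = 4181 + 610 + 144 + 55 + 8 + 1, which has 6 terms.

6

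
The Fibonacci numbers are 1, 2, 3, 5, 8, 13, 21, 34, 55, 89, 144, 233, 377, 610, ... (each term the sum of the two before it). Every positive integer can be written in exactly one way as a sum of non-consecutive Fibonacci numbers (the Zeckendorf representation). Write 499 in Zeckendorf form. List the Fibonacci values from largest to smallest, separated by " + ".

499 − 377 = 122
122 − 89 = 33
33 − 21 = 12
12 − 8 = 4
4 − 3 = 1
1 − 1 = 0
So 499 = 377 + 89 + 21 + 8 + 3 + 1, with no two terms consecutive in the sequence.

377 + 89 + 21 + 8 + 3 + 1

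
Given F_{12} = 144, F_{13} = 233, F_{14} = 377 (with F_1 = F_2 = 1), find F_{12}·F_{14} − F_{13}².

144·377 − 233² = 54288 − 54289 = -1. (Cassini's identity: F_{k−1}F_{k+1} − F_k² = (−1)^k.)

-1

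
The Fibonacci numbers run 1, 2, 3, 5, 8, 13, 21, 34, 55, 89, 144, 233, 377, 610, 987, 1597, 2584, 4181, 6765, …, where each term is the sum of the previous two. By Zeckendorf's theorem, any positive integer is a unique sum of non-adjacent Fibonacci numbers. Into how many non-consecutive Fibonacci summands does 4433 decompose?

5

largest Fibonacci ≤ 4433 is 4181; 4433 − 4181 = 252
largest Fibonacci ≤ 252 is 233; 252 − 233 = 19
largest Fibonacci ≤ 19 is 13; 19 − 13 = 6
largest Fibonacci ≤ 6 is 5; 6 − 5 = 1
largest Fibonacci ≤ 1 is 1; 1 − 1 = 0
4433 = 4181 + 233 + 13 + 5 + 1, which has 5 terms.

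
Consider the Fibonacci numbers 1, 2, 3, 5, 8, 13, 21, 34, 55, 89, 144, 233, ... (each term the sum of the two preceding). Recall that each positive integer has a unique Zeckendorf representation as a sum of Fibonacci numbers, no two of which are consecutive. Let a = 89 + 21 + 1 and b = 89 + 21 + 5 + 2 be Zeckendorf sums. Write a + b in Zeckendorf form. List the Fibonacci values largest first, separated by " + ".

144 + 55 + 21 + 8

The two numbers are 111 and 117, so their sum is 228.
Greedy algorithm:
228: greatest Fibonacci not exceeding it is 144, leaving 84
84: greatest Fibonacci not exceeding it is 55, leaving 29
29: greatest Fibonacci not exceeding it is 21, leaving 8
8: greatest Fibonacci not exceeding it is 8, leaving 0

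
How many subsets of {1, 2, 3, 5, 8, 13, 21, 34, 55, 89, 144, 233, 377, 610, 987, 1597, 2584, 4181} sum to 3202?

30

3202 = 2584+610+8 = 2584+610+5+3 = 2584+377+233+8 = … (27 more), for 30 in all.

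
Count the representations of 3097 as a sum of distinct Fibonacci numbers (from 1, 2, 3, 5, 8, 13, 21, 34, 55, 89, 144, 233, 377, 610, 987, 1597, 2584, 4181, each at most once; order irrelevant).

35

3097 = 2584+377+89+34+13 = 2584+377+89+34+8+5 = 2584+233+144+89+34+13 = 2584+377+89+34+8+3+2 = … (31 more), for 35 in all.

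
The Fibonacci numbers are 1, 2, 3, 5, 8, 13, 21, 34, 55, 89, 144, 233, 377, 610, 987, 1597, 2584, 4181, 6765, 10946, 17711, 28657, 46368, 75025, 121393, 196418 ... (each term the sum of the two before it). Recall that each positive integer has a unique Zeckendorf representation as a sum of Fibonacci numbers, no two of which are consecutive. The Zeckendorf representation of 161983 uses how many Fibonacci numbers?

4

Greedily peel off the largest Fibonacci term at each step:
subtract 121393 from 161983: 40590 remains
subtract 28657 from 40590: 11933 remains
subtract 10946 from 11933: 987 remains
subtract 987 from 987: 0 remains
161983 = 121393 + 28657 + 10946 + 987, which has 4 terms.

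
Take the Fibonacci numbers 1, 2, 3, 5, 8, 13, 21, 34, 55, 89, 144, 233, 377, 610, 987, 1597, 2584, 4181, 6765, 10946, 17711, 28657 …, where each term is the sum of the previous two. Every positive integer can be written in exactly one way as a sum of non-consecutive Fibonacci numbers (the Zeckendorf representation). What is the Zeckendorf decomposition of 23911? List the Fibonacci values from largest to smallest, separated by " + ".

Greedily peel off the largest Fibonacci term at each step:
subtract 17711 from 23911: 6200 remains
subtract 4181 from 6200: 2019 remains
subtract 1597 from 2019: 422 remains
subtract 377 from 422: 45 remains
subtract 34 from 45: 11 remains
subtract 8 from 11: 3 remains
subtract 3 from 3: 0 remains
So 23911 = 17711 + 4181 + 1597 + 377 + 34 + 8 + 3, with no two terms consecutive in the sequence.

17711 + 4181 + 1597 + 377 + 34 + 8 + 3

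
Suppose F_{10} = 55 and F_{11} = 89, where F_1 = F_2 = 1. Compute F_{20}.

6765

By the doubling identity F_{2k} = F_k(2F_{k+1} − F_k): F_{20} = 55·(2·89 − 55) = 55·123 = 6765.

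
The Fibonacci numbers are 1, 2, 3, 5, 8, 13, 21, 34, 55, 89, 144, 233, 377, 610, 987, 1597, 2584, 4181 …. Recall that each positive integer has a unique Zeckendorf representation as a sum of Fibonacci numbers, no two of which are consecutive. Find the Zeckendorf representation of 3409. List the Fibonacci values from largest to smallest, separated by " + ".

2584 + 610 + 144 + 55 + 13 + 3

3409: greatest Fibonacci not exceeding it is 2584, leaving 825
825: greatest Fibonacci not exceeding it is 610, leaving 215
215: greatest Fibonacci not exceeding it is 144, leaving 71
71: greatest Fibonacci not exceeding it is 55, leaving 16
16: greatest Fibonacci not exceeding it is 13, leaving 3
3: greatest Fibonacci not exceeding it is 3, leaving 0
So 3409 = 2584 + 610 + 144 + 55 + 13 + 3, with no two terms consecutive in the sequence.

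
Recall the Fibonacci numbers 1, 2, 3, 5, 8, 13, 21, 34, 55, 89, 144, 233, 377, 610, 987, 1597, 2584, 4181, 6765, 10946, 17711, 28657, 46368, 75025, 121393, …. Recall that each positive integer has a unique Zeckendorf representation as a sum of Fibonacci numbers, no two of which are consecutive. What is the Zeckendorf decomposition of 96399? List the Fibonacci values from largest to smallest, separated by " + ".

75025 + 17711 + 2584 + 987 + 89 + 3

Repeatedly subtract the largest Fibonacci number that fits:
take 75025 (≤ 96399); 96399 − 75025 = 21374
take 17711 (≤ 21374); 21374 − 17711 = 3663
take 2584 (≤ 3663); 3663 − 2584 = 1079
take 987 (≤ 1079); 1079 − 987 = 92
take 89 (≤ 92); 92 − 89 = 3
take 3 (≤ 3); 3 − 3 = 0
So 96399 = 75025 + 17711 + 2584 + 987 + 89 + 3, with no two terms consecutive in the sequence.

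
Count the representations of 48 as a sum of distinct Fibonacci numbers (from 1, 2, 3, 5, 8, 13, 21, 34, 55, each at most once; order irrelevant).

Starting from the Zeckendorf form and repeatedly splitting a term F_k into F_{k−1} + F_{k−2} (when neither is already used) reaches every representation.
48 = 34+13+1 = 34+8+5+1 = 34+8+3+2+1 = … (2 more), for 5 in all.

5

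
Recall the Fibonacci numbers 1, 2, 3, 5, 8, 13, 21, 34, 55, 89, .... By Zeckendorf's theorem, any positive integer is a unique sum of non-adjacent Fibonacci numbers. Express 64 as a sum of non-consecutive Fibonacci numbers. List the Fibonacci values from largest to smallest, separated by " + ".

55 ≤ 64 < 89, so take 55; remainder 9
8 ≤ 9 < 13, so take 8; remainder 1
1 ≤ 1 < 2, so take 1; remainder 0
So 64 = 55 + 8 + 1, with no two terms consecutive in the sequence.

55 + 8 + 1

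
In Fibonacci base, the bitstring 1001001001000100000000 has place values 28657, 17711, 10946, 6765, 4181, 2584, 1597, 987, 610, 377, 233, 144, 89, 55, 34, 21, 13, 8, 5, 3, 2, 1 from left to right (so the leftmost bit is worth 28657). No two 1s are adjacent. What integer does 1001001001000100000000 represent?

37451

Summing the place values of the 1 bits: 28657 + 6765 + 1597 + 377 + 55 = 37451.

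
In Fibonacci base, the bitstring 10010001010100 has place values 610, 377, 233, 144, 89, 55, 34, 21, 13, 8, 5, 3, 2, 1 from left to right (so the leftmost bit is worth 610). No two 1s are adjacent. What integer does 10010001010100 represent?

786

Summing the place values of the 1 bits: 610 + 144 + 21 + 8 + 3 = 786.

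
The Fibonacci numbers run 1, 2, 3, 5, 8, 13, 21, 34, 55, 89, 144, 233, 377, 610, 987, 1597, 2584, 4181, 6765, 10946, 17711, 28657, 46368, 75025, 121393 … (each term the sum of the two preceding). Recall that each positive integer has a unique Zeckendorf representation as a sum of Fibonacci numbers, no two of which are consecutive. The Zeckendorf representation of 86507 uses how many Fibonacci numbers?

6

Greedily peel off the largest Fibonacci term at each step:
largest Fibonacci ≤ 86507 is 75025; 86507 − 75025 = 11482
largest Fibonacci ≤ 11482 is 10946; 11482 − 10946 = 536
largest Fibonacci ≤ 536 is 377; 536 − 377 = 159
largest Fibonacci ≤ 159 is 144; 159 − 144 = 15
largest Fibonacci ≤ 15 is 13; 15 − 13 = 2
largest Fibonacci ≤ 2 is 2; 2 − 2 = 0
86507 = 75025 + 10946 + 377 + 144 + 13 + 2, which has 6 terms.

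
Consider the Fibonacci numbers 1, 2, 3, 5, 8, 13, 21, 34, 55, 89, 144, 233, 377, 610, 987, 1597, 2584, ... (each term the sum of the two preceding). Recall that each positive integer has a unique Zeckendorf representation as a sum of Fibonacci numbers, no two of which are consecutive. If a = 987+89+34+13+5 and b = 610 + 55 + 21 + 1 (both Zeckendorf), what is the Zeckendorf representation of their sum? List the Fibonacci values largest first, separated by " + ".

1597 + 144 + 55 + 13 + 5 + 1

The two numbers are 1128 and 687, so their sum is 1815.
largest Fibonacci ≤ 1815 is 1597; 1815 − 1597 = 218
largest Fibonacci ≤ 218 is 144; 218 − 144 = 74
largest Fibonacci ≤ 74 is 55; 74 − 55 = 19
largest Fibonacci ≤ 19 is 13; 19 − 13 = 6
largest Fibonacci ≤ 6 is 5; 6 − 5 = 1
largest Fibonacci ≤ 1 is 1; 1 − 1 = 0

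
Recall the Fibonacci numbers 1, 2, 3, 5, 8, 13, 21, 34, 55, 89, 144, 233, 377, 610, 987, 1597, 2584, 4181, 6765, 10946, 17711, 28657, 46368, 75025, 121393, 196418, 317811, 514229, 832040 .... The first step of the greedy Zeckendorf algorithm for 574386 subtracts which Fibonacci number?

514229 ≤ 574386 < 832040, so the largest Fibonacci number not exceeding 574386 is 514229.

514229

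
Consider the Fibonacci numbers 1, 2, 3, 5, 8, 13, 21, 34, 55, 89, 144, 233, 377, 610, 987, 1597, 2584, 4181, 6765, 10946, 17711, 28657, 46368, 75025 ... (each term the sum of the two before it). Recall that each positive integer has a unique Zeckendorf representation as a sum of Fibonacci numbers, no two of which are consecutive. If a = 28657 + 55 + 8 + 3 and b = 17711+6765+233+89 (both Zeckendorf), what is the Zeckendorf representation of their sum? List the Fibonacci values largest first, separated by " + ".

46368 + 6765 + 377 + 8 + 3

The two numbers are 28723 and 24798, so their sum is 53521.
Repeatedly subtract the largest Fibonacci number that fits:
53521: greatest Fibonacci not exceeding it is 46368, leaving 7153
7153: greatest Fibonacci not exceeding it is 6765, leaving 388
388: greatest Fibonacci not exceeding it is 377, leaving 11
11: greatest Fibonacci not exceeding it is 8, leaving 3
3: greatest Fibonacci not exceeding it is 3, leaving 0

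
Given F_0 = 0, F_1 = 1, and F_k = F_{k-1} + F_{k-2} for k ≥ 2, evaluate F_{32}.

Iterating the recurrence up to F_{24} = 46368 and F_{23} = 28657:
F_{25} = F_{24} + F_{23} = 46368 + 28657 = 75025
F_{26} = F_{25} + F_{24} = 75025 + 46368 = 121393
F_{27} = F_{26} + F_{25} = 121393 + 75025 = 196418
F_{28} = F_{27} + F_{26} = 196418 + 121393 = 317811
F_{29} = F_{28} + F_{27} = 317811 + 196418 = 514229
F_{30} = F_{29} + F_{28} = 514229 + 317811 = 832040
F_{31} = F_{30} + F_{29} = 832040 + 514229 = 1346269
F_{32} = F_{31} + F_{30} = 1346269 + 832040 = 2178309

2178309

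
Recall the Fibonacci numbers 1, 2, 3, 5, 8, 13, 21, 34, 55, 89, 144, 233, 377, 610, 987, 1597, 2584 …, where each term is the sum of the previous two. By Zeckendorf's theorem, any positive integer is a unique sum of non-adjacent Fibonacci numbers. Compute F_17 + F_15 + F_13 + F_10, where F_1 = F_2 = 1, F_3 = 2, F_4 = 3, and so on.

F_17 + F_15 + F_13 + F_10 = 1597 + 610 + 233 + 55 = 2495.

2495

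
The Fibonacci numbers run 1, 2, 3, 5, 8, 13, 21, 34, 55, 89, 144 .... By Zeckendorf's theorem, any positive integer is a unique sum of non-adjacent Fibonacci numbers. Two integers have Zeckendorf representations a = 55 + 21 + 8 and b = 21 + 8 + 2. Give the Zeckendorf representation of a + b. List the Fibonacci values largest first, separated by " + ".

The two numbers are 84 and 31, so their sum is 115.
Greedily peel off the largest Fibonacci term at each step:
take 89 (≤ 115); 115 − 89 = 26
take 21 (≤ 26); 26 − 21 = 5
take 5 (≤ 5); 5 − 5 = 0

89 + 21 + 5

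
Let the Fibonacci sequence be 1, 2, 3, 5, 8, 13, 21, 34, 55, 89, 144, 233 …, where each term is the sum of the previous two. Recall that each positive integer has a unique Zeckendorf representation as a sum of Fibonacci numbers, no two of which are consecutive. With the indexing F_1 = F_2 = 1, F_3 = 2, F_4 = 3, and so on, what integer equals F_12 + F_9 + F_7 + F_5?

196

F_12 + F_9 + F_7 + F_5 = 144 + 34 + 13 + 5 = 196.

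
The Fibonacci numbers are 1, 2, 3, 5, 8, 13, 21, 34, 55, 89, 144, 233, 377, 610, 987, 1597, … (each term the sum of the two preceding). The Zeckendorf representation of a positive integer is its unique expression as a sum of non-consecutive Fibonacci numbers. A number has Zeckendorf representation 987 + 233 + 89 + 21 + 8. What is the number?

1338

987 + 233 + 89 + 21 + 8 = 1338.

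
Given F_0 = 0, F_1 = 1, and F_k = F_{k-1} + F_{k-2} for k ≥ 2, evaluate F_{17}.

Iterating the recurrence up to F_{13} = 233 and F_{12} = 144:
F_{14} = F_{13} + F_{12} = 233 + 144 = 377
F_{15} = F_{14} + F_{13} = 377 + 233 = 610
F_{16} = F_{15} + F_{14} = 610 + 377 = 987
F_{17} = F_{16} + F_{15} = 987 + 610 = 1597

1597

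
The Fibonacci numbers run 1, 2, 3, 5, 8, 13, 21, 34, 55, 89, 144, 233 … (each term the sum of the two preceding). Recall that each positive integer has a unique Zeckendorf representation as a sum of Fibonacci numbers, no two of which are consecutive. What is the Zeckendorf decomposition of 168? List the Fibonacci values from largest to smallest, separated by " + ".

144 + 21 + 3

Greedily peel off the largest Fibonacci term at each step:
144 ≤ 168 < 233, so take 144; remainder 24
21 ≤ 24 < 34, so take 21; remainder 3
3 ≤ 3 < 5, so take 3; remainder 0
So 168 = 144 + 21 + 3, with no two terms consecutive in the sequence.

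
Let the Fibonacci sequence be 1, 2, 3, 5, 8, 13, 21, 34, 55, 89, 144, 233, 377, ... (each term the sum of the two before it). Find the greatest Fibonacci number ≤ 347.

233 ≤ 347 < 377, so the largest Fibonacci number not exceeding 347 is 233.

233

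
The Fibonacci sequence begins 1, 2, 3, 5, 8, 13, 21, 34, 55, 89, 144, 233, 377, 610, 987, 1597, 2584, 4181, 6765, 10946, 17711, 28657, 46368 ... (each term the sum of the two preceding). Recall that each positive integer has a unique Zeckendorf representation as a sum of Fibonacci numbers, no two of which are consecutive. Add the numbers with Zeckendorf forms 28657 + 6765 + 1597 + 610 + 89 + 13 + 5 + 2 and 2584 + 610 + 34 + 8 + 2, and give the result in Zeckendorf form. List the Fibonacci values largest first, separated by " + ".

28657 + 10946 + 987 + 377 + 8 + 1

The two numbers are 37738 and 3238, so their sum is 40976.
Repeatedly subtract the largest Fibonacci number that fits:
28657 ≤ 40976 < 46368, so take 28657; remainder 12319
10946 ≤ 12319 < 17711, so take 10946; remainder 1373
987 ≤ 1373 < 1597, so take 987; remainder 386
377 ≤ 386 < 610, so take 377; remainder 9
8 ≤ 9 < 13, so take 8; remainder 1
1 ≤ 1 < 2, so take 1; remainder 0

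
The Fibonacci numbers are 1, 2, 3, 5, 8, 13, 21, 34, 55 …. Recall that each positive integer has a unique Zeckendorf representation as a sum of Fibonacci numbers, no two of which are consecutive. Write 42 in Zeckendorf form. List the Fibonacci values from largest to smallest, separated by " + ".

34 + 8

largest Fibonacci ≤ 42 is 34; 42 − 34 = 8
largest Fibonacci ≤ 8 is 8; 8 − 8 = 0
So 42 = 34 + 8, with no two terms consecutive in the sequence.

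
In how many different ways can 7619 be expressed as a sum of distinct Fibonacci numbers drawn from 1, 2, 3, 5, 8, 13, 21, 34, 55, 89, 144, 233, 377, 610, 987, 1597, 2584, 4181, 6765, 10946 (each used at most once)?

63

Starting from the Zeckendorf form and repeatedly splitting a term F_k into F_{k−1} + F_{k−2} (when neither is already used) reaches every representation.
7619 = 6765+610+233+8+3 = 6765+610+233+8+2+1 = 6765+610+144+89+8+3 = … (60 more), for 63 in all.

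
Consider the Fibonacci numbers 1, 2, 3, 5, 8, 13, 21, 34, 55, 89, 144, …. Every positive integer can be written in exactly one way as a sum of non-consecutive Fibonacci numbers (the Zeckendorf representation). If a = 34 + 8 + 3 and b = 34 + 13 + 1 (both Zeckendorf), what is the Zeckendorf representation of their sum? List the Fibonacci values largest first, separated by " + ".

89 + 3 + 1

The two numbers are 45 and 48, so their sum is 93.
Greedy algorithm:
take 89 (≤ 93); 93 − 89 = 4
take 3 (≤ 4); 4 − 3 = 1
take 1 (≤ 1); 1 − 1 = 0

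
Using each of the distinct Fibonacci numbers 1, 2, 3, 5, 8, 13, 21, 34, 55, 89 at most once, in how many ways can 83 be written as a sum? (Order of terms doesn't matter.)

3

Starting from the Zeckendorf form and repeatedly splitting a term F_k into F_{k−1} + F_{k−2} (when neither is already used) reaches every representation.
83 = 55+21+5+2 = 55+13+8+5+2 = 34+21+13+8+5+2 — 3 representations.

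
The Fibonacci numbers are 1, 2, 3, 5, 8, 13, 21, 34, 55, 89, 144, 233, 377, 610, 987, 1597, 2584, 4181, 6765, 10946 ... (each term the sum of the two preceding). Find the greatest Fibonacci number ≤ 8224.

6765 ≤ 8224 < 10946, so the largest Fibonacci number not exceeding 8224 is 6765.

6765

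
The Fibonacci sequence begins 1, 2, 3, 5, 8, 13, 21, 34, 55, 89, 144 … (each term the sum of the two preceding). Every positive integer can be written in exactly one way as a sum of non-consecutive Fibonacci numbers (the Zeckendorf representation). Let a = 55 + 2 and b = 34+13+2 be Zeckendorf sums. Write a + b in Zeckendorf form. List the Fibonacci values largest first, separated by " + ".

The two numbers are 57 and 49, so their sum is 106.
subtract 89 from 106: 17 remains
subtract 13 from 17: 4 remains
subtract 3 from 4: 1 remains
subtract 1 from 1: 0 remains

89 + 13 + 3 + 1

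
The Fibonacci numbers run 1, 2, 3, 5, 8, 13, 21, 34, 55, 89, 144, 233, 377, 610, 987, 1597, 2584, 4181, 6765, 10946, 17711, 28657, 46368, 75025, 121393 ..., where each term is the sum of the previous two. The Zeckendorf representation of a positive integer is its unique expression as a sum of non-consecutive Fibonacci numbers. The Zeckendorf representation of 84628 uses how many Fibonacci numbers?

largest Fibonacci ≤ 84628 is 75025; 84628 − 75025 = 9603
largest Fibonacci ≤ 9603 is 6765; 9603 − 6765 = 2838
largest Fibonacci ≤ 2838 is 2584; 2838 − 2584 = 254
largest Fibonacci ≤ 254 is 233; 254 − 233 = 21
largest Fibonacci ≤ 21 is 21; 21 − 21 = 0
84628 = 75025 + 6765 + 2584 + 233 + 21, which has 5 terms.

5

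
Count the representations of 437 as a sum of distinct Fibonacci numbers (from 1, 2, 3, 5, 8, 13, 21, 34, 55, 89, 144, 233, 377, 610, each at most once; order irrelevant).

437 = 377+55+5 = 377+55+3+2 = 377+34+21+5 = 233+144+55+5 = … (12 more), for 16 in all.

16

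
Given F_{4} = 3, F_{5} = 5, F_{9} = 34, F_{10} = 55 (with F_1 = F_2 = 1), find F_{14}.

By the addition formula F_{m+n} = F_m F_{n+1} + F_{m−1} F_n with m=5, n=9: F_{14} = 5·55 + 3·34 = 275 + 102 = 377.

377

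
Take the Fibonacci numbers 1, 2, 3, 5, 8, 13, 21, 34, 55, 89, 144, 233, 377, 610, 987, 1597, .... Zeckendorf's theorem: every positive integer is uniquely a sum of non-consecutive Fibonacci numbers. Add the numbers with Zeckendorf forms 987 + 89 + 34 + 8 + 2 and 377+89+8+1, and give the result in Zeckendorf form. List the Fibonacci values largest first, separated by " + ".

The two numbers are 1120 and 475, so their sum is 1595.
987 ≤ 1595 < 1597, so take 987; remainder 608
377 ≤ 608 < 610, so take 377; remainder 231
144 ≤ 231 < 233, so take 144; remainder 87
55 ≤ 87 < 89, so take 55; remainder 32
21 ≤ 32 < 34, so take 21; remainder 11
8 ≤ 11 < 13, so take 8; remainder 3
3 ≤ 3 < 5, so take 3; remainder 0

987 + 377 + 144 + 55 + 21 + 8 + 3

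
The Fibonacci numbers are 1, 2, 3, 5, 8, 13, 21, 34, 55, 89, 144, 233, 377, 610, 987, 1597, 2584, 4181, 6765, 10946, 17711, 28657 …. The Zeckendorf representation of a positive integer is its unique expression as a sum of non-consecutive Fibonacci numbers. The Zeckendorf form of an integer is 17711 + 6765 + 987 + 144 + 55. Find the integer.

17711 + 6765 + 987 + 144 + 55 = 25662.

25662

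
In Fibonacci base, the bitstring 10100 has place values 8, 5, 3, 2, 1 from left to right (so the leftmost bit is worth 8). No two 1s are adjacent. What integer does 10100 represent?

11

Summing the place values of the 1 bits: 8 + 3 = 11.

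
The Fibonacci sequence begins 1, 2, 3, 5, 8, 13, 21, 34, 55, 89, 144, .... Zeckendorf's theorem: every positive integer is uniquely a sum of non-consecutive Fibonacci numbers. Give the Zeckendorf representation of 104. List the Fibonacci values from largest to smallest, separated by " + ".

Greedy algorithm:
89 ≤ 104 < 144, so take 89; remainder 15
13 ≤ 15 < 21, so take 13; remainder 2
2 ≤ 2 < 3, so take 2; remainder 0
So 104 = 89 + 13 + 2, with no two terms consecutive in the sequence.

89 + 13 + 2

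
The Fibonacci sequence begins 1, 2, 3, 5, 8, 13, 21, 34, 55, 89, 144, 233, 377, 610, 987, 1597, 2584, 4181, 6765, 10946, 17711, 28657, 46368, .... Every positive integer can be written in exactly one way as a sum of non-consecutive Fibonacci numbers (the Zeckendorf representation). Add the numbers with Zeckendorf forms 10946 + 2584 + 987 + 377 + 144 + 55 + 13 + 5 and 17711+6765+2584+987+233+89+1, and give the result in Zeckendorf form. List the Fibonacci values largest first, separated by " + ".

28657 + 10946 + 2584 + 987 + 233 + 55 + 13 + 5 + 1

The two numbers are 15111 and 28370, so their sum is 43481.
Repeatedly subtract the largest Fibonacci number that fits:
subtract 28657 from 43481: 14824 remains
subtract 10946 from 14824: 3878 remains
subtract 2584 from 3878: 1294 remains
subtract 987 from 1294: 307 remains
subtract 233 from 307: 74 remains
subtract 55 from 74: 19 remains
subtract 13 from 19: 6 remains
subtract 5 from 6: 1 remains
subtract 1 from 1: 0 remains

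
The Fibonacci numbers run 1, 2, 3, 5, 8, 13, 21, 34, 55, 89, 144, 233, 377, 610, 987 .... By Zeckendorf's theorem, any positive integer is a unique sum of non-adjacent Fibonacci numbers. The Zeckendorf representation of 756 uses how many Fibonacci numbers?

3

take 610 (≤ 756); 756 − 610 = 146
take 144 (≤ 146); 146 − 144 = 2
take 2 (≤ 2); 2 − 2 = 0
756 = 610 + 144 + 2, which has 3 terms.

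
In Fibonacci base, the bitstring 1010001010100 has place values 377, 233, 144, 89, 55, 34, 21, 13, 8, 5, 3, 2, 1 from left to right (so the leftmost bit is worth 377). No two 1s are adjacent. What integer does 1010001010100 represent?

553

Summing the place values of the 1 bits: 377 + 144 + 21 + 8 + 3 = 553.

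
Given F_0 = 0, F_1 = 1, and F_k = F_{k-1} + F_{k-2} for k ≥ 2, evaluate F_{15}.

Iterating the recurrence up to F_{11} = 89 and F_{10} = 55:
F_{12} = F_{11} + F_{10} = 89 + 55 = 144
F_{13} = F_{12} + F_{11} = 144 + 89 = 233
F_{14} = F_{13} + F_{12} = 233 + 144 = 377
F_{15} = F_{14} + F_{13} = 377 + 233 = 610

610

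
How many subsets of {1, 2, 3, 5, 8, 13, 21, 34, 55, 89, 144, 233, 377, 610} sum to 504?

Each representation comes from the Zeckendorf form by replacing some F_k with F_{k−1} + F_{k−2} where possible.
504 = 377+89+34+3+1 = 377+89+21+13+3+1 = 233+144+89+34+3+1 = 377+89+21+8+5+3+1 = 377+55+34+21+13+3+1 = … (5 more), for 10 in all.

10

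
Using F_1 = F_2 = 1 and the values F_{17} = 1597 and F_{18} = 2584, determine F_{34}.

5702887

By the doubling identity F_{2k} = F_k(2F_{k+1} − F_k): F_{34} = 1597·(2·2584 − 1597) = 1597·3571 = 5702887.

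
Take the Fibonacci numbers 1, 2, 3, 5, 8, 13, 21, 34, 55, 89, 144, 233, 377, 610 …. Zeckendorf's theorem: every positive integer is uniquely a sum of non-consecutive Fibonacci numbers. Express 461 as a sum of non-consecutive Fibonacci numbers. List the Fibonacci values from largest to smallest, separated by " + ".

Repeatedly subtract the largest Fibonacci number that fits:
461: greatest Fibonacci not exceeding it is 377, leaving 84
84: greatest Fibonacci not exceeding it is 55, leaving 29
29: greatest Fibonacci not exceeding it is 21, leaving 8
8: greatest Fibonacci not exceeding it is 8, leaving 0
So 461 = 377 + 55 + 21 + 8, with no two terms consecutive in the sequence.

377 + 55 + 21 + 8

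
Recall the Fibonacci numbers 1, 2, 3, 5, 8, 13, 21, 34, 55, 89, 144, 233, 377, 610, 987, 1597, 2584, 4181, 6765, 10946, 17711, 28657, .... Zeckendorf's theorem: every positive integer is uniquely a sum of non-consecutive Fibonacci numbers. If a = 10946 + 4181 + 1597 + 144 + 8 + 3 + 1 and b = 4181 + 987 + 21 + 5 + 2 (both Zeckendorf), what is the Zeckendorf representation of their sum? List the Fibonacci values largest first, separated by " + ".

17711 + 4181 + 144 + 34 + 5 + 1

The two numbers are 16880 and 5196, so their sum is 22076.
Repeatedly subtract the largest Fibonacci number that fits:
largest Fibonacci ≤ 22076 is 17711; 22076 − 17711 = 4365
largest Fibonacci ≤ 4365 is 4181; 4365 − 4181 = 184
largest Fibonacci ≤ 184 is 144; 184 − 144 = 40
largest Fibonacci ≤ 40 is 34; 40 − 34 = 6
largest Fibonacci ≤ 6 is 5; 6 − 5 = 1
largest Fibonacci ≤ 1 is 1; 1 − 1 = 0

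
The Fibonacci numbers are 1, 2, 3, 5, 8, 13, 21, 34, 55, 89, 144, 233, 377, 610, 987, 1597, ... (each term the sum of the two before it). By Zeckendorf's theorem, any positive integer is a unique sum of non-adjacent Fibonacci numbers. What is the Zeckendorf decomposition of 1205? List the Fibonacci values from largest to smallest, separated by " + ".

take 987 (≤ 1205); 1205 − 987 = 218
take 144 (≤ 218); 218 − 144 = 74
take 55 (≤ 74); 74 − 55 = 19
take 13 (≤ 19); 19 − 13 = 6
take 5 (≤ 6); 6 − 5 = 1
take 1 (≤ 1); 1 − 1 = 0
So 1205 = 987 + 144 + 55 + 13 + 5 + 1, with no two terms consecutive in the sequence.

987 + 144 + 55 + 13 + 5 + 1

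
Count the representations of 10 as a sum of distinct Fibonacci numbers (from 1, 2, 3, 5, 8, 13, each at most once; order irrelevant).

2

Each representation comes from the Zeckendorf form by replacing some F_k with F_{k−1} + F_{k−2} where possible.
10 = 8+2 = 5+3+2 — 2 representations.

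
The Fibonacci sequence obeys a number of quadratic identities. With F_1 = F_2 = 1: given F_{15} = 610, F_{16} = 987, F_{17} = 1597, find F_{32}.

By the addition formula F_{m+n} = F_m F_{n+1} + F_{m−1} F_n with m=17, n=15: F_{32} = 1597·987 + 987·610 = 1576239 + 602070 = 2178309.

2178309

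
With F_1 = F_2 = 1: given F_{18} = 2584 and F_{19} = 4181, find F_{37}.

By F_{2k+1} = F_k² + F_{k+1}²: F_{37} = 2584² + 4181² = 6677056 + 17480761 = 24157817.

24157817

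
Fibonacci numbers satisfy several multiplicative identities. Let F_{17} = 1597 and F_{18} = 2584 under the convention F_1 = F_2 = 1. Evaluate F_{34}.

5702887

By the doubling identity F_{2k} = F_k(2F_{k+1} − F_k): F_{34} = 1597·(2·2584 − 1597) = 1597·3571 = 5702887.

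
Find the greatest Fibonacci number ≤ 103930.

75025 ≤ 103930 < 121393, so the largest Fibonacci number not exceeding 103930 is 75025.

75025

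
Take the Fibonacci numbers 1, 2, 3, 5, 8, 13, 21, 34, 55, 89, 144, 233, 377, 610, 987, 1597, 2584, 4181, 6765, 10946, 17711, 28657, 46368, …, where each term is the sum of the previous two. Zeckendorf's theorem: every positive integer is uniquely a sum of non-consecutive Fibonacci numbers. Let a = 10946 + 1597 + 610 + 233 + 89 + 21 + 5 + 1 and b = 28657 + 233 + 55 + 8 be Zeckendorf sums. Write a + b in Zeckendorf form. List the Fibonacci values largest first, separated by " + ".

The two numbers are 13502 and 28953, so their sum is 42455.
42455: greatest Fibonacci not exceeding it is 28657, leaving 13798
13798: greatest Fibonacci not exceeding it is 10946, leaving 2852
2852: greatest Fibonacci not exceeding it is 2584, leaving 268
268: greatest Fibonacci not exceeding it is 233, leaving 35
35: greatest Fibonacci not exceeding it is 34, leaving 1
1: greatest Fibonacci not exceeding it is 1, leaving 0

28657 + 10946 + 2584 + 233 + 34 + 1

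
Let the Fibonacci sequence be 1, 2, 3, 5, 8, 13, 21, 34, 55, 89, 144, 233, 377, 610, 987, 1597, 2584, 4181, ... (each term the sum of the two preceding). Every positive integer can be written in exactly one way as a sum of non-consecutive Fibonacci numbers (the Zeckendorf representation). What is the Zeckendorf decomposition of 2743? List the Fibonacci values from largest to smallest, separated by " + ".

2743 − 2584 = 159
159 − 144 = 15
15 − 13 = 2
2 − 2 = 0
So 2743 = 2584 + 144 + 13 + 2, with no two terms consecutive in the sequence.

2584 + 144 + 13 + 2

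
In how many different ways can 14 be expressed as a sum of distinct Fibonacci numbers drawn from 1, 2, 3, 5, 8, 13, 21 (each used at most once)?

14 = 13+1 = 8+5+1 = 8+3+2+1 — 3 representations.

3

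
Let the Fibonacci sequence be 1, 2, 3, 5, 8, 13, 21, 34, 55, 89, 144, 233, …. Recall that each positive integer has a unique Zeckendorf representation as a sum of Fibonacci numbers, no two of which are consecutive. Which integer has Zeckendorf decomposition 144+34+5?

183

144+34+5 = 183.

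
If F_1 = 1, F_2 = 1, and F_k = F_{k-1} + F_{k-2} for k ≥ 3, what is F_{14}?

Iterating the recurrence up to F_{7} = 13 and F_{6} = 8:
F_{8} = F_{7} + F_{6} = 13 + 8 = 21
F_{9} = F_{8} + F_{7} = 21 + 13 = 34
F_{10} = F_{9} + F_{8} = 34 + 21 = 55
F_{11} = F_{10} + F_{9} = 55 + 34 = 89
F_{12} = F_{11} + F_{10} = 89 + 55 = 144
F_{13} = F_{12} + F_{11} = 144 + 89 = 233
F_{14} = F_{13} + F_{12} = 233 + 144 = 377

377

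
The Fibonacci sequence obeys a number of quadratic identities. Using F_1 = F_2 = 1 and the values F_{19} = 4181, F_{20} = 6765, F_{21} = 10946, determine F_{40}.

By the addition formula F_{m+n} = F_m F_{n+1} + F_{m−1} F_n with m=20, n=20: F_{40} = 6765·10946 + 4181·6765 = 74049690 + 28284465 = 102334155.

102334155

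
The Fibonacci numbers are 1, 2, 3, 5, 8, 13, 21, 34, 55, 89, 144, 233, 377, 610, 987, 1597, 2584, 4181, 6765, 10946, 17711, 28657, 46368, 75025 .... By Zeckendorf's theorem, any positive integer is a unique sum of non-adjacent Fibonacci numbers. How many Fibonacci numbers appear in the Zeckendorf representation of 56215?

56215: greatest Fibonacci not exceeding it is 46368, leaving 9847
9847: greatest Fibonacci not exceeding it is 6765, leaving 3082
3082: greatest Fibonacci not exceeding it is 2584, leaving 498
498: greatest Fibonacci not exceeding it is 377, leaving 121
121: greatest Fibonacci not exceeding it is 89, leaving 32
32: greatest Fibonacci not exceeding it is 21, leaving 11
11: greatest Fibonacci not exceeding it is 8, leaving 3
3: greatest Fibonacci not exceeding it is 3, leaving 0
56215 = 46368 + 6765 + 2584 + 377 + 89 + 21 + 8 + 3, which has 8 terms.

8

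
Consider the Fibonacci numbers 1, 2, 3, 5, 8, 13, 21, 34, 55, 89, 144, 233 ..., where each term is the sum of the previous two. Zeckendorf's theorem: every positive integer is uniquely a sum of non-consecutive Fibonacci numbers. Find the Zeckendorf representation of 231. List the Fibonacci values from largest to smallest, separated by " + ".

144 + 55 + 21 + 8 + 3

subtract 144 from 231: 87 remains
subtract 55 from 87: 32 remains
subtract 21 from 32: 11 remains
subtract 8 from 11: 3 remains
subtract 3 from 3: 0 remains
So 231 = 144 + 55 + 21 + 8 + 3, with no two terms consecutive in the sequence.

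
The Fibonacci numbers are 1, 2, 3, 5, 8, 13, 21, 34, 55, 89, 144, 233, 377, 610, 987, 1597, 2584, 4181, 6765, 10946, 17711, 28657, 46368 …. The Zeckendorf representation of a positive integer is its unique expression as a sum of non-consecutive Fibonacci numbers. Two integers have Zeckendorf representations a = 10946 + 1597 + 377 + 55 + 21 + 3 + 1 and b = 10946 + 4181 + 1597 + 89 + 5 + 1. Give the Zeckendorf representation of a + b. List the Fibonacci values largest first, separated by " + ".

28657 + 987 + 144 + 21 + 8 + 2

The two numbers are 13000 and 16819, so their sum is 29819.
subtract 28657 from 29819: 1162 remains
subtract 987 from 1162: 175 remains
subtract 144 from 175: 31 remains
subtract 21 from 31: 10 remains
subtract 8 from 10: 2 remains
subtract 2 from 2: 0 remains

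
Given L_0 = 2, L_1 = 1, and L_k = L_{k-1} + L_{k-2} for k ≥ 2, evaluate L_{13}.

521

Iterating the recurrence up to L_{7} = 29 and L_{6} = 18:
L_{8} = L_{7} + L_{6} = 29 + 18 = 47
L_{9} = L_{8} + L_{7} = 47 + 29 = 76
L_{10} = L_{9} + L_{8} = 76 + 47 = 123
L_{11} = L_{10} + L_{9} = 123 + 76 = 199
L_{12} = L_{11} + L_{10} = 199 + 123 = 322
L_{13} = L_{12} + L_{11} = 322 + 199 = 521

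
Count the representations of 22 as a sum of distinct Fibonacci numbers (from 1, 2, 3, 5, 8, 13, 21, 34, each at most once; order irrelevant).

3

22 = 21+1 = 13+8+1 = 13+5+3+1 — 3 representations.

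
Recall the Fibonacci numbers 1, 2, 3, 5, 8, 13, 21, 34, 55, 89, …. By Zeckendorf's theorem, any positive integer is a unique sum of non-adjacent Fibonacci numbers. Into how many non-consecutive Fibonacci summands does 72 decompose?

4

Repeatedly subtract the largest Fibonacci number that fits:
largest Fibonacci ≤ 72 is 55; 72 − 55 = 17
largest Fibonacci ≤ 17 is 13; 17 − 13 = 4
largest Fibonacci ≤ 4 is 3; 4 − 3 = 1
largest Fibonacci ≤ 1 is 1; 1 − 1 = 0
72 = 55 + 13 + 3 + 1, which has 4 terms.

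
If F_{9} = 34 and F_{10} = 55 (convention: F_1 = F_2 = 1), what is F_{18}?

2584

By the doubling identity F_{2k} = F_k(2F_{k+1} − F_k): F_{18} = 34·(2·55 − 34) = 34·76 = 2584.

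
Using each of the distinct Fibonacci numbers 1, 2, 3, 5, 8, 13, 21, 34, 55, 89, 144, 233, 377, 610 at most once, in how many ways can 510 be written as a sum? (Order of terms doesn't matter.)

12

Each representation comes from the Zeckendorf form by replacing some F_k with F_{k−1} + F_{k−2} where possible.
510 = 377+89+34+8+2 = 377+89+34+5+3+2 = 377+89+21+13+8+2 = … (9 more), for 12 in all.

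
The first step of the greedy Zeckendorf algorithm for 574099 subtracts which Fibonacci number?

514229 ≤ 574099 < 832040, so the largest Fibonacci number not exceeding 574099 is 514229.

514229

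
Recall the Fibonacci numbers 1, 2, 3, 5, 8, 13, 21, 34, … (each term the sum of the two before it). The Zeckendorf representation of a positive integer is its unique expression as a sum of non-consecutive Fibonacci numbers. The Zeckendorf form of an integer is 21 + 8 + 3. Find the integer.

32

21 + 8 + 3 = 32.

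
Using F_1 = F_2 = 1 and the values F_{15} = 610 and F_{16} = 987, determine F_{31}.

1346269

By F_{2k+1} = F_k² + F_{k+1}²: F_{31} = 610² + 987² = 372100 + 974169 = 1346269.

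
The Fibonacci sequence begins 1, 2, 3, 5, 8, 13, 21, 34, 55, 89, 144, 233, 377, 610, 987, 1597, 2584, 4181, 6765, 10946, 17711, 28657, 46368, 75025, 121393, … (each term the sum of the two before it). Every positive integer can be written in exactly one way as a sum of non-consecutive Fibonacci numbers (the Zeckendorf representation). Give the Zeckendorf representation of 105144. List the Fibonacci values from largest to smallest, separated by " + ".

Greedily peel off the largest Fibonacci term at each step:
105144: greatest Fibonacci not exceeding it is 75025, leaving 30119
30119: greatest Fibonacci not exceeding it is 28657, leaving 1462
1462: greatest Fibonacci not exceeding it is 987, leaving 475
475: greatest Fibonacci not exceeding it is 377, leaving 98
98: greatest Fibonacci not exceeding it is 89, leaving 9
9: greatest Fibonacci not exceeding it is 8, leaving 1
1: greatest Fibonacci not exceeding it is 1, leaving 0
So 105144 = 75025 + 28657 + 987 + 377 + 89 + 8 + 1, with no two terms consecutive in the sequence.

75025 + 28657 + 987 + 377 + 89 + 8 + 1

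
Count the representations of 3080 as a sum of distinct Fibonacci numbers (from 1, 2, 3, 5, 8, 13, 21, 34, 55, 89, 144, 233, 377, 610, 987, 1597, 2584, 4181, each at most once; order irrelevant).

Starting from the Zeckendorf form and repeatedly splitting a term F_k into F_{k−1} + F_{k−2} (when neither is already used) reaches every representation.
3080 = 2584+377+89+21+8+1 = 2584+377+89+21+5+3+1 = 2584+377+55+34+21+8+1 = … (27 more), for 30 in all.

30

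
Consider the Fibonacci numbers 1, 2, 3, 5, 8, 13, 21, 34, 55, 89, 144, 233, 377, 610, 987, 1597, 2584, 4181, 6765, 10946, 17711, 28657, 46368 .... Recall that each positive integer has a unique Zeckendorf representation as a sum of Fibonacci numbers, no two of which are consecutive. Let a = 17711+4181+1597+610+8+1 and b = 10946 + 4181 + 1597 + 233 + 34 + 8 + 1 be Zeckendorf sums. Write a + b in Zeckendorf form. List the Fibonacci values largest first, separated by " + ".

The two numbers are 24108 and 17000, so their sum is 41108.
Greedy algorithm:
41108: greatest Fibonacci not exceeding it is 28657, leaving 12451
12451: greatest Fibonacci not exceeding it is 10946, leaving 1505
1505: greatest Fibonacci not exceeding it is 987, leaving 518
518: greatest Fibonacci not exceeding it is 377, leaving 141
141: greatest Fibonacci not exceeding it is 89, leaving 52
52: greatest Fibonacci not exceeding it is 34, leaving 18
18: greatest Fibonacci not exceeding it is 13, leaving 5
5: greatest Fibonacci not exceeding it is 5, leaving 0

28657 + 10946 + 987 + 377 + 89 + 34 + 13 + 5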